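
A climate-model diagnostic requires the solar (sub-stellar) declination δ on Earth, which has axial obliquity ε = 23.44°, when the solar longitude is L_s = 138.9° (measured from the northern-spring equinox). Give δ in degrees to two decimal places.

δ = +15.16°

sin δ = sin ε · sin L_s = sin 23.44° × sin 138.9° = 0.261496.
δ = arcsin(0.261496) = +15.16°.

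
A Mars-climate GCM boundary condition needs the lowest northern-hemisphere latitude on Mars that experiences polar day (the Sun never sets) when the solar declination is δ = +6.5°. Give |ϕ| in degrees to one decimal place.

Polar day requires cos h₀ = −tan ϕ tan δ ≤ −1, i.e. tan ϕ tan δ ≥ 1.
The boundary is |tan ϕ| · |tan δ| = 1, so |ϕ| = 90° − |δ| = 90° − 6.5° = 83.5° in the northern hemisphere.

|ϕ| = 83.5°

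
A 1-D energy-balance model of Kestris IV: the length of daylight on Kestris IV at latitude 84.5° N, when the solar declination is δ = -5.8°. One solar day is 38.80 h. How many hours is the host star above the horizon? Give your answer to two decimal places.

0.00 h

cos H₀ = −tan φ · tan δ = 1.0549 ≥ 1, so the host star never rises (polar night) and H₀ = 0.
Daylight = 2H₀/(2π) × 38.80 h = (0.0000/π) × 38.80 = 0.00 h.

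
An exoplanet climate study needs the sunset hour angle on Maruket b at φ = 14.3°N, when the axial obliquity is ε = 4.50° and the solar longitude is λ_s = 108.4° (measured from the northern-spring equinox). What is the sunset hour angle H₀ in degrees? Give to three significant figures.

Solar declination: sin δ = sin ε · sin λ_s = sin 4.50° × sin 108.4° = 0.07445, so δ = +4.270°.
cos H₀ = −tan φ · tan δ = −tan(+14.3°) × tan(+4.270°) = -0.0190, so H₀ = 1.5898 rad = 91.09°.

H₀ = 91.1°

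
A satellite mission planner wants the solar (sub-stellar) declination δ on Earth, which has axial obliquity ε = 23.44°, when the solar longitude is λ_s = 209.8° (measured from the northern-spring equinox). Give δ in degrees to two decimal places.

sin δ = sin ε · sin λ_s = sin 23.44° × sin 209.8° = -0.197691.
δ = arcsin(-0.197691) = -11.40°.

δ = -11.40°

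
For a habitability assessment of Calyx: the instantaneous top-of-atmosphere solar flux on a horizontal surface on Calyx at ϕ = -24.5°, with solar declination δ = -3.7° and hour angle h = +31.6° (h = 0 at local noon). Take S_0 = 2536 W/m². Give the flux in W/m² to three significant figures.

cos θ_z = sin ϕ sin δ + cos ϕ cos δ cos h = 0.026761 + 0.773423 = 0.800184.
Flux = S_0 · cos θ_z = 2536 × 0.800184 = 2029 W/m².

2.03e+03 W/m²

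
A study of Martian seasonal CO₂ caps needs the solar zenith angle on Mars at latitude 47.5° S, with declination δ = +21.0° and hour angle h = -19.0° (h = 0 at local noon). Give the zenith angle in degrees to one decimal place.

θ_z = 70.6°

cos θ_z = sin ϕ sin δ + cos ϕ cos δ cos h = -0.264217 + 0.596355 = 0.332138.
θ_z = arccos(0.332138) = 70.6°.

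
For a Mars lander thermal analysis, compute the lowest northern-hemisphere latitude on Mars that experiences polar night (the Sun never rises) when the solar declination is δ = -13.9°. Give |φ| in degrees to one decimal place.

Polar night requires cos H₀ = −tan φ tan δ ≥ 1, i.e. tan φ tan δ ≤ −1.
The boundary is |tan φ| · |tan δ| = 1, so |φ| = 90° − |δ| = 90° − 13.9° = 76.1° in the northern hemisphere.

|φ| = 76.1°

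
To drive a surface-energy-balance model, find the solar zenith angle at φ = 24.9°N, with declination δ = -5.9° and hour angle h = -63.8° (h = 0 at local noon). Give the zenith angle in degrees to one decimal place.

θ_z = 69.2°

cos θ_z = sin φ sin δ + cos φ cos δ cos h = -0.043279 + 0.398344 = 0.355065.
θ_z = arccos(0.355065) = 69.2°.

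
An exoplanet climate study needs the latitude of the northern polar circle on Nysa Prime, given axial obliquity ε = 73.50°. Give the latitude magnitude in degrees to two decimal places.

The polar circle is the lowest latitude that experiences at least one full rotation of continuous daylight at the northern-summer solstice; it lies at |ϕ| = 90° − ε = 90° − 73.50° = 16.50°.

16.50°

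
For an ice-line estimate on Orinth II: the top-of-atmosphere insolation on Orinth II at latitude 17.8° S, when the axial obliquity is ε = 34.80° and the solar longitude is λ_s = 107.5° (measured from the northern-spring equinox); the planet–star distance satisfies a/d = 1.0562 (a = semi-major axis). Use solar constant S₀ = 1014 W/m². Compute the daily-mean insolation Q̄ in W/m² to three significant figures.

Solar declination: sin δ = sin ε · sin λ_s = sin 34.80° × sin 107.5° = 0.54430, so δ = +32.977°.
cos H₀ = −tan(-17.8°) tan(+32.977°) = 0.2083, H₀ = 1.3609 rad.
Bracket: H₀ sin φ sin δ + cos φ cos δ sin H₀ = 1.3609×-0.30570×0.54430 + 0.95213×0.83889×0.97806 = -0.226444 + 0.781208 = 0.554764.
Inverse-square distance factor (a/d)² = 1.0562² = 1.115558.
Q̄ = (S₀/π) × 1.115558 × [bracket] = (1014/π) × 1.115558 × 0.554764 = 199.8 W/m².

Q̄ ≈ 200 W/m²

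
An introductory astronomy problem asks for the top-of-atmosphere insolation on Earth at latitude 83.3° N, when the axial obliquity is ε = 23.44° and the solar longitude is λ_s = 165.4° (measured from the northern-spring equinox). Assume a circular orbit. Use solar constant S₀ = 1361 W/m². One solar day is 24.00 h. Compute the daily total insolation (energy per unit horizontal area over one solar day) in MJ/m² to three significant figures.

Solar declination: sin δ = sin ε · sin λ_s = sin 23.44° × sin 165.4° = 0.10027, so δ = +5.755°.
cos H₀ = −tan(+83.3°) tan(+5.755°) = -0.8579, H₀ = 2.6019 rad.
Bracket: H₀ sin φ sin δ + cos φ cos δ sin H₀ = 2.6019×0.99317×0.10027 + 0.11667×0.99496×0.51384 = 0.259111 + 0.059648 = 0.318759.
Q̄ = (S₀/π) × [bracket] = (1361/π) × 0.318759 = 138.09 W/m².
Daily total = Q̄ × 24.00 h × 3600 s/h = 138.09 × 24.00 × 3600 / 10⁶ = 11.93 MJ/m².

11.9 MJ/m²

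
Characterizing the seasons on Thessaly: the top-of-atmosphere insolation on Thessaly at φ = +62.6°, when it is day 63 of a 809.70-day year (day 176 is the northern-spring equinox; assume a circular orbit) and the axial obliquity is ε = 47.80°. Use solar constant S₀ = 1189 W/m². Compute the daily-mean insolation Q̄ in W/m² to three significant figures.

Q̄ ≈ 0.00 W/m²

Solar longitude: λ_s = 360° × (63 − 176)/809.70 = -50.241°, i.e. -50.241° + 360° = 309.759°.
sin δ = sin 47.80° × sin 309.759° = -0.56949, so δ = -34.714°.
cos H₀ = −tan(+62.6°) tan(-34.714°) = 1.3366 ≥ 1 ⇒ polar night, H₀ = 0 and Q̄ = 0.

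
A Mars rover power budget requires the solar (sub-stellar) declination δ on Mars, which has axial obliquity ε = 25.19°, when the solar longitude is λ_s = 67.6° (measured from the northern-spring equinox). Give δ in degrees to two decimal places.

sin δ = sin ε · sin λ_s = sin 25.19° × sin 67.6° = 0.393507.
δ = arcsin(0.393507) = +23.17°.

δ = +23.17°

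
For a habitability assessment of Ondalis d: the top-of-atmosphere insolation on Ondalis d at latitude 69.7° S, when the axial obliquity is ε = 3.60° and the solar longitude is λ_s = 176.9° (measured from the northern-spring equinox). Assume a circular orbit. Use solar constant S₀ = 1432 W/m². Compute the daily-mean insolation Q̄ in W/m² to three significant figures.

Q̄ ≈ 156 W/m²

Solar declination: sin δ = sin ε · sin λ_s = sin 3.60° × sin 176.9° = 0.00340, so δ = +0.195°.
cos H₀ = −tan(-69.7°) tan(+0.195°) = 0.0092, H₀ = 1.5616 rad.
Bracket: H₀ sin φ sin δ + cos φ cos δ sin H₀ = 1.5616×-0.93789×0.00340 + 0.34694×0.99999×0.99996 = -0.004980 + 0.346923 = 0.341943.
Q̄ = (S₀/π) × [bracket] = (1432/π) × 0.341943 = 155.9 W/m².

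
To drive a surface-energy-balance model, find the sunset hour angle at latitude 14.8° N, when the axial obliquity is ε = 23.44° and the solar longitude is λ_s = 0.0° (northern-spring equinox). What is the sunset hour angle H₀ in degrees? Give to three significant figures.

Solar declination: sin δ = sin ε · sin λ_s = sin 23.44° × sin 0.0° = 0.00000, so δ = +0.000°.
cos H₀ = −tan φ · tan δ = −tan(+14.8°) × tan(+0.000°) = -0.0000, so H₀ = 1.5708 rad = 90.00°.

H₀ = 90.0°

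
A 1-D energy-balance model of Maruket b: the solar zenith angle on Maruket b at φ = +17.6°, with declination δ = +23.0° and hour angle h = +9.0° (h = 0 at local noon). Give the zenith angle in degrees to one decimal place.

θ_z = 10.0°

cos θ_z = sin φ sin δ + cos φ cos δ cos h = 0.118145 + 0.866614 = 0.984759.
θ_z = arccos(0.984759) = 10.0°.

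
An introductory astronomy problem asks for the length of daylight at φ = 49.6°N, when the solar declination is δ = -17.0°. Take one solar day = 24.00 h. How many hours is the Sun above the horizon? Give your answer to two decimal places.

cos H₀ = −tan φ · tan δ = −tan(+49.6°) × tan(-17.000°) = 0.3592, so H₀ = 1.2034 rad = 68.95°.
Daylight = 2H₀/(2π) × 24.00 h = (1.2034/π) × 24.00 = 9.19 h.

9.19 h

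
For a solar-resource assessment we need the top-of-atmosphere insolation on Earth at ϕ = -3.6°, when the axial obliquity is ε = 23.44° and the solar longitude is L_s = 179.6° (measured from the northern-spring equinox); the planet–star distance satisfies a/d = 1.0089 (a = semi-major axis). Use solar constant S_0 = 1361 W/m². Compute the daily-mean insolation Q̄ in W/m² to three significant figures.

Q̄ ≈ 440 W/m²

Solar declination: sin δ = sin ε · sin L_s = sin 23.44° × sin 179.6° = 0.00278, so δ = +0.159°.
cos h₀ = −tan(-3.6°) tan(+0.159°) = 0.0002, h₀ = 1.5706 rad.
Bracket: h₀ sin ϕ sin δ + cos ϕ cos δ sin h₀ = 1.5706×-0.06279×0.00278 + 0.99803×1.00000×1.00000 = -0.000274 + 0.998030 = 0.997756.
Inverse-square distance factor (a/d)² = 1.0089² = 1.017879.
Q̄ = (S_0/π) × 1.017879 × [bracket] = (1361/π) × 1.017879 × 0.997756 = 440.0 W/m².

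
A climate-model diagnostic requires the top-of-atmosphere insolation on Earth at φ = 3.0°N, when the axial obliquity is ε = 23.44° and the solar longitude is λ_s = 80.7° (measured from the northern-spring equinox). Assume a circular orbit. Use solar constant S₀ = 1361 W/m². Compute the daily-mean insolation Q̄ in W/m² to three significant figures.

Solar declination: sin δ = sin ε · sin λ_s = sin 23.44° × sin 80.7° = 0.39256, so δ = +23.114°.
cos H₀ = −tan(+3.0°) tan(+23.114°) = -0.0224, H₀ = 1.5932 rad.
Bracket: H₀ sin φ sin δ + cos φ cos δ sin H₀ = 1.5932×0.05234×0.39256 + 0.99863×0.91973×0.99975 = 0.032735 + 0.918240 = 0.950975.
Q̄ = (S₀/π) × [bracket] = (1361/π) × 0.950975 = 412.0 W/m².

Q̄ ≈ 412 W/m²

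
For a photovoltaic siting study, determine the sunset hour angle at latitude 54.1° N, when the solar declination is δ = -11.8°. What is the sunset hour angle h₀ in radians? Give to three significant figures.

cos h₀ = −tan ϕ · tan δ = −tan(+54.1°) × tan(-11.800°) = 0.2886, so h₀ = 1.2780 rad = 73.23°.

h₀ = 1.28 rad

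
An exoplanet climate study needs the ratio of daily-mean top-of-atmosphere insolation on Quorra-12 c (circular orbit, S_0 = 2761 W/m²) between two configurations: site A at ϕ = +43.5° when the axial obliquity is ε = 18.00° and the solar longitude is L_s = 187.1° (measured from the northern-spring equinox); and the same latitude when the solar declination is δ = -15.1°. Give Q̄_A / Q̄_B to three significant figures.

Q̄_A / Q̄_B ≈ 1.55

— Configuration A (ϕ=+43.5°):
Solar declination: sin δ = sin ε · sin L_s = sin 18.00° × sin 187.1° = -0.03819, so δ = -2.189°.
cos h₀ = −tan(+43.5°) tan(-2.189°) = 0.0363, h₀ = 1.5345 rad.
Bracket: h₀ sin ϕ sin δ + cos ϕ cos δ sin h₀ = 1.5345×0.68835×-0.03819 + 0.72537×0.99927×0.99934 = -0.040339 + 0.724362 = 0.684023.
Q̄ = (S_0/π) × [bracket] = (2761/π) × 0.684023 = 601.16 W/m².
— Configuration B (ϕ=+43.5°):
cos h₀ = −tan(+43.5°) tan(-15.100°) = 0.2561, h₀ = 1.3119 rad.
Bracket: h₀ sin ϕ sin δ + cos ϕ cos δ sin h₀ = 1.3119×0.68835×-0.26050 + 0.72537×0.96547×0.96666 = -0.235244 + 0.676974 = 0.441730.
Q̄ = (S_0/π) × [bracket] = (2761/π) × 0.441730 = 388.22 W/m².
Ratio Q̄_A / Q̄_B = 601.16 / 388.22 = 1.549.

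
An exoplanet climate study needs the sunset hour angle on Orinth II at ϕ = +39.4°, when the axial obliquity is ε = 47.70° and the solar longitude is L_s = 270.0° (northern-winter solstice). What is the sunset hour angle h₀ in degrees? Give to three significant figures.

h₀ = 25.5°

Solar declination: sin δ = sin ε · sin L_s = sin 47.70° × sin 270.0° = -0.73963, so δ = -47.700°.
cos h₀ = −tan ϕ · tan δ = −tan(+39.4°) × tan(-47.700°) = 0.9027, so h₀ = 0.4448 rad = 25.48°.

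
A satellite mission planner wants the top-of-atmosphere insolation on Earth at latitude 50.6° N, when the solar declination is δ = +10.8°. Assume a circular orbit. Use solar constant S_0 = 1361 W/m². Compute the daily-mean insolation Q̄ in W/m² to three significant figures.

Q̄ ≈ 376 W/m²

cos h₀ = −tan(+50.6°) tan(+10.800°) = -0.2322, h₀ = 1.8052 rad.
Bracket: h₀ sin ϕ sin δ + cos ϕ cos δ sin h₀ = 1.8052×0.77273×0.18738 + 0.63473×0.98229×0.97266 = 0.261382 + 0.606443 = 0.867825.
Q̄ = (S_0/π) × [bracket] = (1361/π) × 0.867825 = 376.0 W/m².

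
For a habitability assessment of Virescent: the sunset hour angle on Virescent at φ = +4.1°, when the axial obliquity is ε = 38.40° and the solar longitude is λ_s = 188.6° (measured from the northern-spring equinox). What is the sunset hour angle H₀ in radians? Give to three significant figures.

Solar declination: sin δ = sin ε · sin λ_s = sin 38.40° × sin 188.6° = -0.09288, so δ = -5.330°.
cos H₀ = −tan φ · tan δ = −tan(+4.1°) × tan(-5.330°) = 0.0067, so H₀ = 1.5641 rad = 89.62°.

H₀ = 1.56 rad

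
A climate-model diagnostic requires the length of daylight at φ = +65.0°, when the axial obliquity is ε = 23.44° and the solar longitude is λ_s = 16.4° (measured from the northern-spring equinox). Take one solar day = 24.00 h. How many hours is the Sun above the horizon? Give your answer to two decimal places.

13.87 h

Solar declination: sin δ = sin ε · sin λ_s = sin 23.44° × sin 16.4° = 0.11231, so δ = +6.449°.
cos H₀ = −tan φ · tan δ = −tan(+65.0°) × tan(+6.449°) = -0.2424, so H₀ = 1.8156 rad = 104.03°.
Daylight = 2H₀/(2π) × 24.00 h = (1.8156/π) × 24.00 = 13.87 h.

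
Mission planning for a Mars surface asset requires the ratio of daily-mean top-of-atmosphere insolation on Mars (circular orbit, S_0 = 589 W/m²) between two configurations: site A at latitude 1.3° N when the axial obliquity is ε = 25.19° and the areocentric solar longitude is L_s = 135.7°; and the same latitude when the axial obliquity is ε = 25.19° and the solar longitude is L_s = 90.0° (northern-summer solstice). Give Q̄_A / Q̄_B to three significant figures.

Q̄_A / Q̄_B ≈ 1.05

— Configuration A (ϕ=+1.3°):
sin δ = sin 25.19° × sin 135.7° = 0.29726, so δ = +17.293°.
cos h₀ = −tan(+1.3°) tan(+17.293°) = -0.0071, h₀ = 1.5779 rad.
Bracket: h₀ sin ϕ sin δ + cos ϕ cos δ sin h₀ = 1.5779×0.02269×0.29726 + 0.99974×0.95480×0.99998 = 0.010643 + 0.954533 = 0.965176.
Q̄ = (S_0/π) × [bracket] = (589/π) × 0.965176 = 180.96 W/m².
— Configuration B (ϕ=+1.3°):
Solar declination: sin δ = sin ε · sin L_s = sin 25.19° × sin 90.0° = 0.42562, so δ = +25.190°.
cos h₀ = −tan(+1.3°) tan(+25.190°) = -0.0107, h₀ = 1.5815 rad.
Bracket: h₀ sin ϕ sin δ + cos ϕ cos δ sin h₀ = 1.5815×0.02269×0.42562 + 0.99974×0.90490×0.99994 = 0.015273 + 0.904610 = 0.919883.
Q̄ = (S_0/π) × [bracket] = (589/π) × 0.919883 = 172.46 W/m².
Ratio Q̄_A / Q̄_B = 180.96 / 172.46 = 1.049.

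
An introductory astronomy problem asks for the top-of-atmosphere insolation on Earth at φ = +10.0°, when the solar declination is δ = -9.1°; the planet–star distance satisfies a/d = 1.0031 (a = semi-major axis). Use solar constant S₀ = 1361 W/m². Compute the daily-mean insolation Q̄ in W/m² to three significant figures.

Q̄ ≈ 405 W/m²

cos H₀ = −tan(+10.0°) tan(-9.100°) = 0.0282, H₀ = 1.5425 rad.
Bracket: H₀ sin φ sin δ + cos φ cos δ sin H₀ = 1.5425×0.17365×-0.15816 + 0.98481×0.98741×0.99960 = -0.042364 + 0.972022 = 0.929658.
Inverse-square distance factor (a/d)² = 1.0031² = 1.006210.
Q̄ = (S₀/π) × 1.006210 × [bracket] = (1361/π) × 1.006210 × 0.929658 = 405.2 W/m².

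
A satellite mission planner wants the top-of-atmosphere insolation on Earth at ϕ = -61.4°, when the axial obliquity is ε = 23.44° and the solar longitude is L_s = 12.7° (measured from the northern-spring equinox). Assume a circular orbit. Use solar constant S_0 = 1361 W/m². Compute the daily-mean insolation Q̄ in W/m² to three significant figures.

Solar declination: sin δ = sin ε · sin L_s = sin 23.44° × sin 12.7° = 0.08745, so δ = +5.017°.
cos h₀ = −tan(-61.4°) tan(+5.017°) = 0.1610, h₀ = 1.4091 rad.
Bracket: h₀ sin ϕ sin δ + cos ϕ cos δ sin h₀ = 1.4091×-0.87798×0.08745 + 0.47869×0.99617×0.98695 = -0.108190 + 0.470634 = 0.362444.
Q̄ = (S_0/π) × [bracket] = (1361/π) × 0.362444 = 157.0 W/m².

Q̄ ≈ 157 W/m²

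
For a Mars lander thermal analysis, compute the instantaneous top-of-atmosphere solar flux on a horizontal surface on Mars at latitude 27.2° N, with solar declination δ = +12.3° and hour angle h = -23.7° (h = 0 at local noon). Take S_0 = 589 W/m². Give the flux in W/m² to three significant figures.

526 W/m²

cos θ_z = sin ϕ sin δ + cos ϕ cos δ cos h = 0.097376 + 0.795711 = 0.893087.
Flux = S_0 · cos θ_z = 589 × 0.893087 = 526.0 W/m².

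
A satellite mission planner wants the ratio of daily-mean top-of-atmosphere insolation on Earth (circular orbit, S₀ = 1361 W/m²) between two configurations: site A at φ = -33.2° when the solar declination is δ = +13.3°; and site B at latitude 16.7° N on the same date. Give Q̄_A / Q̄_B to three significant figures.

— Configuration A (φ=-33.2°):
cos H₀ = −tan(-33.2°) tan(+13.300°) = 0.1547, H₀ = 1.4155 rad.
Bracket: H₀ sin φ sin δ + cos φ cos δ sin H₀ = 1.4155×-0.54756×0.23005 + 0.83676×0.97318×0.98796 = -0.178305 + 0.804514 = 0.626209.
Q̄ = (S₀/π) × [bracket] = (1361/π) × 0.626209 = 271.29 W/m².
— Configuration B (φ=+16.7°):
cos H₀ = −tan(+16.7°) tan(+13.300°) = -0.0709, H₀ = 1.6418 rad.
Bracket: H₀ sin φ sin δ + cos φ cos δ sin H₀ = 1.6418×0.28736×0.23005 + 0.95782×0.97318×0.99748 = 0.108535 + 0.929782 = 1.038317.
Q̄ = (S₀/π) × [bracket] = (1361/π) × 1.038317 = 449.82 W/m².
Ratio Q̄_A / Q̄_B = 271.29 / 449.82 = 0.6031.

Q̄_A / Q̄_B ≈ 0.603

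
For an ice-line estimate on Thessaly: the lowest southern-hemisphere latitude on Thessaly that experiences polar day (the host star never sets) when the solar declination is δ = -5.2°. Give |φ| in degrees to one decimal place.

|φ| = 84.8°

Polar day requires cos H₀ = −tan φ tan δ ≤ −1, i.e. tan φ tan δ ≥ 1.
The boundary is |tan φ| · |tan δ| = 1, so |φ| = 90° − |δ| = 90° − 5.2° = 84.8° in the southern hemisphere.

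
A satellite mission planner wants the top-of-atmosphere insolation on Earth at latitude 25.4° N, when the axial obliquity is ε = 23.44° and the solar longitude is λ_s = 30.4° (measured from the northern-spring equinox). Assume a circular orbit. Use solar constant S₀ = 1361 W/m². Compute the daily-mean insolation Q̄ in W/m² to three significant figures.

Solar declination: sin δ = sin ε · sin λ_s = sin 23.44° × sin 30.4° = 0.20129, so δ = +11.613°.
cos H₀ = −tan(+25.4°) tan(+11.613°) = -0.0976, H₀ = 1.6685 rad.
Bracket: H₀ sin φ sin δ + cos φ cos δ sin H₀ = 1.6685×0.42894×0.20129 + 0.90334×0.97953×0.99523 = 0.144061 + 0.880628 = 1.024689.
Q̄ = (S₀/π) × [bracket] = (1361/π) × 1.024689 = 443.9 W/m².

Q̄ ≈ 444 W/m²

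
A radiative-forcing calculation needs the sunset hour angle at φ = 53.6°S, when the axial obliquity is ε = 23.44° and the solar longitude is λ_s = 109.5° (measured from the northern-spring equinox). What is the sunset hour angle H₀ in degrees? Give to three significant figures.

Solar declination: sin δ = sin ε · sin λ_s = sin 23.44° × sin 109.5° = 0.37497, so δ = +22.023°.
cos H₀ = −tan φ · tan δ = −tan(-53.6°) × tan(+22.023°) = 0.5486, so H₀ = 0.9901 rad = 56.73°.

H₀ = 56.7°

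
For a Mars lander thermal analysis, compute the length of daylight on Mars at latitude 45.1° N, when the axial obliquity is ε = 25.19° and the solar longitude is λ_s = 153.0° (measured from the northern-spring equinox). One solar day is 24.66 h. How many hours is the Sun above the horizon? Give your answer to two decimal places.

13.89 h

Solar declination: sin δ = sin ε · sin λ_s = sin 25.19° × sin 153.0° = 0.19323, so δ = +11.141°.
cos H₀ = −tan φ · tan δ = −tan(+45.1°) × tan(+11.141°) = -0.1976, so H₀ = 1.7697 rad = 101.40°.
Daylight = 2H₀/(2π) × 24.66 h = (1.7697/π) × 24.66 = 13.89 h.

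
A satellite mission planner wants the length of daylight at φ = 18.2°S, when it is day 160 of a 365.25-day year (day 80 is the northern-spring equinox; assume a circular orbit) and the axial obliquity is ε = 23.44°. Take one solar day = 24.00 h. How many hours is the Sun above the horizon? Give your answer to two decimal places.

Solar longitude: λ_s = 360° × (160 − 80)/365.25 = 78.850°.
sin δ = sin 23.44° × sin 78.850° = 0.39028, so δ = +22.972°.
cos H₀ = −tan φ · tan δ = −tan(-18.2°) × tan(+22.972°) = 0.1394, so H₀ = 1.4310 rad = 81.99°.
Daylight = 2H₀/(2π) × 24.00 h = (1.4310/π) × 24.00 = 10.93 h.

10.93 h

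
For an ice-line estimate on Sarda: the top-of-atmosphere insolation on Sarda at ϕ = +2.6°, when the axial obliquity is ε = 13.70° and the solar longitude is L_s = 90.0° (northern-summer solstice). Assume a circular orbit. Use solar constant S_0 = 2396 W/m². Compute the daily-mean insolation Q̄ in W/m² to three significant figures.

Solar declination: sin δ = sin ε · sin L_s = sin 13.70° × sin 90.0° = 0.23684, so δ = +13.700°.
cos h₀ = −tan(+2.6°) tan(+13.700°) = -0.0111, h₀ = 1.5819 rad.
Bracket: h₀ sin ϕ sin δ + cos ϕ cos δ sin h₀ = 1.5819×0.04536×0.23684 + 0.99897×0.97155×0.99994 = 0.016994 + 0.970491 = 0.987485.
Q̄ = (S_0/π) × [bracket] = (2396/π) × 0.987485 = 753.1 W/m².

Q̄ ≈ 753 W/m²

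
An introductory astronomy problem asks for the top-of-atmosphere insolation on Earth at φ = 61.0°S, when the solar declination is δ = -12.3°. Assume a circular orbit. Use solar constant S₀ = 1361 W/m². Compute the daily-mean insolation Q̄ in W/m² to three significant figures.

cos H₀ = −tan(-61.0°) tan(-12.300°) = -0.3933, H₀ = 1.9751 rad.
Bracket: H₀ sin φ sin δ + cos φ cos δ sin H₀ = 1.9751×-0.87462×-0.21303 + 0.48481×0.97705×0.91939 = 0.368001 + 0.435500 = 0.803501.
Q̄ = (S₀/π) × [bracket] = (1361/π) × 0.803501 = 348.1 W/m².

Q̄ ≈ 348 W/m²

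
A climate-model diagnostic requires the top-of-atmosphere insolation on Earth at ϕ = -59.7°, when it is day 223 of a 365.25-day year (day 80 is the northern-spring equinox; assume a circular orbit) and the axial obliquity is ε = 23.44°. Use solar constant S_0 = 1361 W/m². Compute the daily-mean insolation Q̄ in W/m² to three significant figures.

Solar longitude: L_s = 360° × (223 − 80)/365.25 = 140.945°.
sin δ = sin 23.44° × sin 140.945° = 0.25064, so δ = +14.515°.
cos h₀ = −tan(-59.7°) tan(+14.515°) = 0.4431, h₀ = 1.1118 rad.
Bracket: h₀ sin ϕ sin δ + cos ϕ cos δ sin h₀ = 1.1118×-0.86340×0.25064 + 0.50453×0.96808×0.89650 = -0.240596 + 0.437873 = 0.197277.
Q̄ = (S_0/π) × [bracket] = (1361/π) × 0.197277 = 85.46 W/m².

Q̄ ≈ 85.5 W/m²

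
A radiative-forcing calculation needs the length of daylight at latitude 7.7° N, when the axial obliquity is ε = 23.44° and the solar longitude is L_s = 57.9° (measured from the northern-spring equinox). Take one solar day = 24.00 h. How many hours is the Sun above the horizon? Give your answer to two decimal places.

Solar declination: sin δ = sin ε · sin L_s = sin 23.44° × sin 57.9° = 0.33698, so δ = +19.693°.
cos h₀ = −tan ϕ · tan δ = −tan(+7.7°) × tan(+19.693°) = -0.0484, so h₀ = 1.6192 rad = 92.77°.
Daylight = 2h₀/(2π) × 24.00 h = (1.6192/π) × 24.00 = 12.37 h.

12.37 h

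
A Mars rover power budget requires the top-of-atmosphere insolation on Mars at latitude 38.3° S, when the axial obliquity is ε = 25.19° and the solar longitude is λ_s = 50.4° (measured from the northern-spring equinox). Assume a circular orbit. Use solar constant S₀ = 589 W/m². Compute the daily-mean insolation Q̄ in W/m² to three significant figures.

Q̄ ≈ 84.4 W/m²

Solar declination: sin δ = sin ε · sin λ_s = sin 25.19° × sin 50.4° = 0.32795, so δ = +19.144°.
cos H₀ = −tan(-38.3°) tan(+19.144°) = 0.2742, H₀ = 1.2931 rad.
Bracket: H₀ sin φ sin δ + cos φ cos δ sin H₀ = 1.2931×-0.61978×0.32795 + 0.78478×0.94470×0.96168 = -0.262831 + 0.712972 = 0.450141.
Q̄ = (S₀/π) × [bracket] = (589/π) × 0.450141 = 84.39 W/m².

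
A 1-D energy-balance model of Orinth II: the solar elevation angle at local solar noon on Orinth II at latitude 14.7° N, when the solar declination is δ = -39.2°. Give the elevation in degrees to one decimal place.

36.1°

At local noon the hour angle is zero, so the zenith angle equals |ϕ − δ| = |+14.7° − (-39.200°)| = 53.900°.
Elevation = 90° − 53.900° = 36.1°.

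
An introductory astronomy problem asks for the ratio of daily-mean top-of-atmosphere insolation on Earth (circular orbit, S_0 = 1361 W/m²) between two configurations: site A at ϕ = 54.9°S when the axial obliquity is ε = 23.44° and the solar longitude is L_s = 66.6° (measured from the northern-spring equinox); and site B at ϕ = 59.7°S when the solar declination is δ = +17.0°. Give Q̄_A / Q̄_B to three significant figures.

Q̄_A / Q̄_B ≈ 0.988

— Configuration A (ϕ=-54.9°):
Solar declination: sin δ = sin ε · sin L_s = sin 23.44° × sin 66.6° = 0.36507, so δ = +21.412°.
cos h₀ = −tan(-54.9°) tan(+21.412°) = 0.5580, h₀ = 0.9789 rad.
Bracket: h₀ sin ϕ sin δ + cos ϕ cos δ sin h₀ = 0.9789×-0.81815×0.36507 + 0.57501×0.93098×0.82987 = -0.292380 + 0.444248 = 0.151868.
Q̄ = (S_0/π) × [bracket] = (1361/π) × 0.151868 = 65.792 W/m².
— Configuration B (ϕ=-59.7°):
cos h₀ = −tan(-59.7°) tan(+17.000°) = 0.5232, h₀ = 1.0202 rad.
Bracket: h₀ sin ϕ sin δ + cos ϕ cos δ sin h₀ = 1.0202×-0.86340×0.29237 + 0.50453×0.95630×0.85221 = -0.257531 + 0.411176 = 0.153645.
Q̄ = (S_0/π) × [bracket] = (1361/π) × 0.153645 = 66.562 W/m².
Ratio Q̄_A / Q̄_B = 65.792 / 66.562 = 0.9884.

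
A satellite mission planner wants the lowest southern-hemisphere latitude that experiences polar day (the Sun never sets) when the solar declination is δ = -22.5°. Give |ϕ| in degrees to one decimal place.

|ϕ| = 67.5°

Polar day requires cos h₀ = −tan ϕ tan δ ≤ −1, i.e. tan ϕ tan δ ≥ 1.
The boundary is |tan ϕ| · |tan δ| = 1, so |ϕ| = 90° − |δ| = 90° − 22.5° = 67.5° in the southern hemisphere.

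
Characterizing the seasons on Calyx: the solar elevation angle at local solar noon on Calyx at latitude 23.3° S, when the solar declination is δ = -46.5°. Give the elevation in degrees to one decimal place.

At local noon the hour angle is zero, so the zenith angle equals |φ − δ| = |-23.3° − (-46.500°)| = 23.200°.
Elevation = 90° − 23.200° = 66.8°.

66.8°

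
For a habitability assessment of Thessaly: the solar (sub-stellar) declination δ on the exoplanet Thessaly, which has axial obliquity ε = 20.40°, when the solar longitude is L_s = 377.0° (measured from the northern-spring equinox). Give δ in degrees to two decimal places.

sin δ = sin ε · sin L_s = sin 20.40° × sin 377.0° = 0.101913.
δ = arcsin(0.101913) = +5.85°.

δ = +5.85°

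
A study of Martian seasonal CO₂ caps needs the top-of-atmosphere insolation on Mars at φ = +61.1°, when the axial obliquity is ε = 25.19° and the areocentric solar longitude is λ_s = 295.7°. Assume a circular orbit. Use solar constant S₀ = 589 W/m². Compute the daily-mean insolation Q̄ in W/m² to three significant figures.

sin δ = sin 25.19° × sin 295.7° = -0.38352, so δ = -22.552°.
cos H₀ = −tan(+61.1°) tan(-22.552°) = 0.7523, H₀ = 0.7193 rad.
Bracket: H₀ sin φ sin δ + cos φ cos δ sin H₀ = 0.7193×0.87546×-0.38352 + 0.48328×0.92353×0.65886 = -0.241510 + 0.294065 = 0.052555.
Q̄ = (S₀/π) × [bracket] = (589/π) × 0.052555 = 9.853 W/m².

Q̄ ≈ 9.85 W/m²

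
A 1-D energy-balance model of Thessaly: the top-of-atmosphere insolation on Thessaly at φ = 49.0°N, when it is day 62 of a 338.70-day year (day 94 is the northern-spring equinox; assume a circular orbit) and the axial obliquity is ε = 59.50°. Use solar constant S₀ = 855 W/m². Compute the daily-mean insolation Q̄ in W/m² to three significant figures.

Solar longitude: λ_s = 360° × (62 − 94)/338.70 = -34.012°, i.e. -34.012° + 360° = 325.988°.
sin δ = sin 59.50° × sin 325.988° = -0.48197, so δ = -28.814°.
cos H₀ = −tan(+49.0°) tan(-28.814°) = 0.6328, H₀ = 0.8856 rad.
Bracket: H₀ sin φ sin δ + cos φ cos δ sin H₀ = 0.8856×0.75471×-0.48197 + 0.65606×0.87619×0.77432 = -0.322135 + 0.445105 = 0.122970.
Q̄ = (S₀/π) × [bracket] = (855/π) × 0.122970 = 33.47 W/m².

Q̄ ≈ 33.5 W/m²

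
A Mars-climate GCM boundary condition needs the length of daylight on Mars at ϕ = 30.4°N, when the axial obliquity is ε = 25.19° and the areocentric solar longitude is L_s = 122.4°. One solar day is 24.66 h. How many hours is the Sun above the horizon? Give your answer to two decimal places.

sin δ = sin 25.19° × sin 122.4° = 0.35936, so δ = +21.061°.
cos h₀ = −tan ϕ · tan δ = −tan(+30.4°) × tan(+21.061°) = -0.2259, so h₀ = 1.7987 rad = 103.06°.
Daylight = 2h₀/(2π) × 24.66 h = (1.7987/π) × 24.66 = 14.12 h.

14.12 h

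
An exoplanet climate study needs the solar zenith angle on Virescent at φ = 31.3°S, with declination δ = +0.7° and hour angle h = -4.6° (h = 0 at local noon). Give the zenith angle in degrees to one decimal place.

cos θ_z = sin φ sin δ + cos φ cos δ cos h = -0.006347 + 0.851643 = 0.845296.
θ_z = arccos(0.845296) = 32.3°.

θ_z = 32.3°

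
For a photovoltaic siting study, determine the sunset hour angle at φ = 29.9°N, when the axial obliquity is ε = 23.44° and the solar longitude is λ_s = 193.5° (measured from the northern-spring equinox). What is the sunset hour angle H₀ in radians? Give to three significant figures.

Solar declination: sin δ = sin ε · sin λ_s = sin 23.44° × sin 193.5° = -0.09286, so δ = -5.328°.
cos H₀ = −tan φ · tan δ = −tan(+29.9°) × tan(-5.328°) = 0.0536, so H₀ = 1.5171 rad = 86.93°.

H₀ = 1.52 rad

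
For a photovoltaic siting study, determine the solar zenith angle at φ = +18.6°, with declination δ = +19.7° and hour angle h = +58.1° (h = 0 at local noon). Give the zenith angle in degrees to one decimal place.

cos θ_z = sin φ sin δ + cos φ cos δ cos h = 0.107520 + 0.471523 = 0.579043.
θ_z = arccos(0.579043) = 54.6°.

θ_z = 54.6°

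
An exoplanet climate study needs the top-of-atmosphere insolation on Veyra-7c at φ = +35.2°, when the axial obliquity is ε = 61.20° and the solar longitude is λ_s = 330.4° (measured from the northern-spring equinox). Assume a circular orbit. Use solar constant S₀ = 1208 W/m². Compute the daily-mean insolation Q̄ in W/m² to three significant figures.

Solar declination: sin δ = sin ε · sin λ_s = sin 61.20° × sin 330.4° = -0.43284, so δ = -25.648°.
cos H₀ = −tan(+35.2°) tan(-25.648°) = 0.3387, H₀ = 1.2252 rad.
Bracket: H₀ sin φ sin δ + cos φ cos δ sin H₀ = 1.2252×0.57643×-0.43284 + 0.81714×0.90147×0.94089 = -0.305690 + 0.693085 = 0.387395.
Q̄ = (S₀/π) × [bracket] = (1208/π) × 0.387395 = 149.0 W/m².

Q̄ ≈ 149 W/m²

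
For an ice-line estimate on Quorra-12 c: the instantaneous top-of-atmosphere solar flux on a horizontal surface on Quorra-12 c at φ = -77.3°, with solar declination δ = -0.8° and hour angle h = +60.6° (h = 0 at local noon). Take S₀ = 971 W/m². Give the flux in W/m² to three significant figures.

118 W/m²

cos θ_z = sin φ sin δ + cos φ cos δ cos h = 0.013621 + 0.107913 = 0.121534.
Flux = S₀ · cos θ_z = 971 × 0.121534 = 118.0 W/m².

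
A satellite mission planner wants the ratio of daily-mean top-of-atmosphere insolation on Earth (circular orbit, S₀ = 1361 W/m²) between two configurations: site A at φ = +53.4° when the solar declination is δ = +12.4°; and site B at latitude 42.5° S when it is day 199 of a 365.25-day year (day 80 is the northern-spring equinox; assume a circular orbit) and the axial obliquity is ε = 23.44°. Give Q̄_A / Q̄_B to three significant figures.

Q̄_A / Q̄_B ≈ 2.47

— Configuration A (φ=+53.4°):
cos H₀ = −tan(+53.4°) tan(+12.400°) = -0.2960, H₀ = 1.8713 rad.
Bracket: H₀ sin φ sin δ + cos φ cos δ sin H₀ = 1.8713×0.80282×0.21474 + 0.59622×0.97667×0.95517 = 0.322608 + 0.556205 = 0.878813.
Q̄ = (S₀/π) × [bracket] = (1361/π) × 0.878813 = 380.72 W/m².
— Configuration B (φ=-42.5°):
Solar longitude: λ_s = 360° × (199 − 80)/365.25 = 117.290°.
sin δ = sin 23.44° × sin 117.290° = 0.35352, so δ = +20.702°.
cos H₀ = −tan(-42.5°) tan(+20.702°) = 0.3463, H₀ = 1.2172 rad.
Bracket: H₀ sin φ sin δ + cos φ cos δ sin H₀ = 1.2172×-0.67559×0.35352 + 0.73728×0.93543×0.93812 = -0.290709 + 0.646997 = 0.356288.
Q̄ = (S₀/π) × [bracket] = (1361/π) × 0.356288 = 154.35 W/m².
Ratio Q̄_A / Q̄_B = 380.72 / 154.35 = 2.467.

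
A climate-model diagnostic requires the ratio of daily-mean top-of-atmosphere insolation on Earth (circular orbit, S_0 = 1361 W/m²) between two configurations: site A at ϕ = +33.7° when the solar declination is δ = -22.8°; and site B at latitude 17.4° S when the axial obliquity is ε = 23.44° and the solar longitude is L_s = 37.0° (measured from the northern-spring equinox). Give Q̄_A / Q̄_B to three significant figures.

— Configuration A (ϕ=+33.7°):
cos h₀ = −tan(+33.7°) tan(-22.800°) = 0.2803, h₀ = 1.2866 rad.
Bracket: h₀ sin ϕ sin δ + cos ϕ cos δ sin h₀ = 1.2866×0.55484×-0.38752 + 0.83195×0.92186×0.95990 = -0.276634 + 0.736187 = 0.459553.
Q̄ = (S_0/π) × [bracket] = (1361/π) × 0.459553 = 199.09 W/m².
— Configuration B (ϕ=-17.4°):
Solar declination: sin δ = sin ε · sin L_s = sin 23.44° × sin 37.0° = 0.23940, so δ = +13.851°.
cos h₀ = −tan(-17.4°) tan(+13.851°) = 0.0773, h₀ = 1.4935 rad.
Bracket: h₀ sin ϕ sin δ + cos ϕ cos δ sin h₀ = 1.4935×-0.29904×0.23940 + 0.95424×0.97092×0.99701 = -0.106920 + 0.923720 = 0.816800.
Q̄ = (S_0/π) × [bracket] = (1361/π) × 0.816800 = 353.85 W/m².
Ratio Q̄_A / Q̄_B = 199.09 / 353.85 = 0.5626.

Q̄_A / Q̄_B ≈ 0.563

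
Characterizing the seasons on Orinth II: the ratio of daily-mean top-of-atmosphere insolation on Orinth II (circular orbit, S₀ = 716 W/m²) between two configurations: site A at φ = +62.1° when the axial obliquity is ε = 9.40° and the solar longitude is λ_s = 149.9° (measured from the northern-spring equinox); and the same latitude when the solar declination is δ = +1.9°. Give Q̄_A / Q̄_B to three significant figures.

— Configuration A (φ=+62.1°):
Solar declination: sin δ = sin ε · sin λ_s = sin 9.40° × sin 149.9° = 0.08191, so δ = +4.698°.
cos H₀ = −tan(+62.1°) tan(+4.698°) = -0.1552, H₀ = 1.7266 rad.
Bracket: H₀ sin φ sin δ + cos φ cos δ sin H₀ = 1.7266×0.88377×0.08191 + 0.46793×0.99664×0.98788 = 0.124988 + 0.460705 = 0.585693.
Q̄ = (S₀/π) × [bracket] = (716/π) × 0.585693 = 133.49 W/m².
— Configuration B (φ=+62.1°):
cos H₀ = −tan(+62.1°) tan(+1.900°) = -0.0627, H₀ = 1.6335 rad.
Bracket: H₀ sin φ sin δ + cos φ cos δ sin H₀ = 1.6335×0.88377×0.03316 + 0.46793×0.99945×0.99804 = 0.047871 + 0.466756 = 0.514627.
Q̄ = (S₀/π) × [bracket] = (716/π) × 0.514627 = 117.29 W/m².
Ratio Q̄_A / Q̄_B = 133.49 / 117.29 = 1.138.

Q̄_A / Q̄_B ≈ 1.14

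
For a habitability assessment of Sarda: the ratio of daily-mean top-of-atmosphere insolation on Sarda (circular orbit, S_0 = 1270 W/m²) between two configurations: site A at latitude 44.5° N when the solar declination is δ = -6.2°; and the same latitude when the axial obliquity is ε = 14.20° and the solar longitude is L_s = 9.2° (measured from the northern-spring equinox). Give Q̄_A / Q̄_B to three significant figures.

— Configuration A (ϕ=+44.5°):
cos h₀ = −tan(+44.5°) tan(-6.200°) = 0.1068, h₀ = 1.4638 rad.
Bracket: h₀ sin ϕ sin δ + cos ϕ cos δ sin h₀ = 1.4638×0.70091×-0.10800 + 0.71325×0.99415×0.99429 = -0.110807 + 0.705029 = 0.594222.
Q̄ = (S_0/π) × [bracket] = (1270/π) × 0.594222 = 240.22 W/m².
— Configuration B (ϕ=+44.5°):
Solar declination: sin δ = sin ε · sin L_s = sin 14.20° × sin 9.2° = 0.03922, so δ = +2.248°.
cos h₀ = −tan(+44.5°) tan(+2.248°) = -0.0386, h₀ = 1.6094 rad.
Bracket: h₀ sin ϕ sin δ + cos ϕ cos δ sin h₀ = 1.6094×0.70091×0.03922 + 0.71325×0.99923×0.99926 = 0.044242 + 0.712173 = 0.756415.
Q̄ = (S_0/π) × [bracket] = (1270/π) × 0.756415 = 305.78 W/m².
Ratio Q̄_A / Q̄_B = 240.22 / 305.78 = 0.7856.

Q̄_A / Q̄_B ≈ 0.786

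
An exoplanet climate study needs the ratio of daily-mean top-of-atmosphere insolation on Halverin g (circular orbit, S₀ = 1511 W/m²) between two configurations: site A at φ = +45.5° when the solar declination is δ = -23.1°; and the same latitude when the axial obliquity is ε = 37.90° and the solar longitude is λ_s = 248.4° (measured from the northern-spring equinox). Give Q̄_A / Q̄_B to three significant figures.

— Configuration A (φ=+45.5°):
cos H₀ = −tan(+45.5°) tan(-23.100°) = 0.4340, H₀ = 1.1218 rad.
Bracket: H₀ sin φ sin δ + cos φ cos δ sin H₀ = 1.1218×0.71325×-0.39234 + 0.70091×0.91982×0.90089 = -0.313921 + 0.580814 = 0.266893.
Q̄ = (S₀/π) × [bracket] = (1511/π) × 0.266893 = 128.37 W/m².
— Configuration B (φ=+45.5°):
Solar declination: sin δ = sin ε · sin λ_s = sin 37.90° × sin 248.4° = -0.57115, so δ = -34.830°.
cos H₀ = −tan(+45.5°) tan(-34.830°) = 0.7081, H₀ = 0.7841 rad.
Bracket: H₀ sin φ sin δ + cos φ cos δ sin H₀ = 0.7841×0.71325×-0.57115 + 0.70091×0.82085×0.70616 = -0.319421 + 0.406283 = 0.086862.
Q̄ = (S₀/π) × [bracket] = (1511/π) × 0.086862 = 41.778 W/m².
Ratio Q̄_A / Q̄_B = 128.37 / 41.778 = 3.073.

Q̄_A / Q̄_B ≈ 3.07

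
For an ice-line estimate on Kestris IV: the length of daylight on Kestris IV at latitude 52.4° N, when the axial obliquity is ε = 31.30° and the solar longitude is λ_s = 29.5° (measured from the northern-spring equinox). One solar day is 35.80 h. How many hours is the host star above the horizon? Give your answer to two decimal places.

21.90 h

Solar declination: sin δ = sin ε · sin λ_s = sin 31.30° × sin 29.5° = 0.25582, so δ = +14.822°.
cos H₀ = −tan φ · tan δ = −tan(+52.4°) × tan(+14.822°) = -0.3436, so H₀ = 1.9216 rad = 110.10°.
Daylight = 2H₀/(2π) × 35.80 h = (1.9216/π) × 35.80 = 21.90 h.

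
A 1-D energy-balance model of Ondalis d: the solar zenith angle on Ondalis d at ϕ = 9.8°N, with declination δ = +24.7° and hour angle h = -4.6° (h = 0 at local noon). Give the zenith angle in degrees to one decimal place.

θ_z = 15.5°

cos θ_z = sin ϕ sin δ + cos ϕ cos δ cos h = 0.071125 + 0.892367 = 0.963492.
θ_z = arccos(0.963492) = 15.5°.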